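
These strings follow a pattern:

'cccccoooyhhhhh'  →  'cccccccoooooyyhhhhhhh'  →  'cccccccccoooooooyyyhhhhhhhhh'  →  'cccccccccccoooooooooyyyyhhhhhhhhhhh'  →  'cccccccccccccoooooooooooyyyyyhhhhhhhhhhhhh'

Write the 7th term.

cccccccccccccccccoooooooooooooooyyyyyyyhhhhhhhhhhhhhhhhh

Each string has the form c^{2n+1} o^{2n-1} y^{n-1} h^{2n+1}, where the shown terms are n = 2, 3, 4, 5, 6.
For term 7, n = 8, so the run lengths are 17, 15, 7, 17.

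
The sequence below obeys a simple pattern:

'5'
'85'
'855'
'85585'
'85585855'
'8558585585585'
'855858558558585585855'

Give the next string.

Each term (from the third on) is the previous term followed by the one before it: term 3 = 85·5 = 855.
Continuing: 855858558558585585855 · 8558585585585 gives term 8.

8558585585585855858558558585585585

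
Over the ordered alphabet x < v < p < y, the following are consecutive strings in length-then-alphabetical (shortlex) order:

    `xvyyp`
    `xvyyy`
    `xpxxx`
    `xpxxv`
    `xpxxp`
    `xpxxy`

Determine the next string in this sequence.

xpxvx

Treat xpxxy as a base-4 numeral over the given alphabet and add one, carrying through any trailing y's.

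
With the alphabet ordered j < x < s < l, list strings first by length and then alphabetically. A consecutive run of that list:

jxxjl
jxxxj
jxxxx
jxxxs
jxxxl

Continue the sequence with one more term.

Find the rightmost character of jxxxl below l, bump it to the next letter, and reset everything to its right to j.

jxxsj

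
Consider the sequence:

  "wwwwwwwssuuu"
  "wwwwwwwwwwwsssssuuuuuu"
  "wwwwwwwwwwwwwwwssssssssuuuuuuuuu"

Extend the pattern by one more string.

wwwwwwwwwwwwwwwwwwwsssssssssssuuuuuuuuuuuu

The n-th term is 4n+3 w's then 3n-1 s's then 3n u's (n = 1, 2, …).
For the next term, n = 4, so the run lengths are 19, 11, 12.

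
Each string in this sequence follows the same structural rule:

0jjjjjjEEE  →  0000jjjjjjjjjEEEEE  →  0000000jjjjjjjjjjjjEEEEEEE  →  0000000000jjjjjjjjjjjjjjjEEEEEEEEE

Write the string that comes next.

0000000000000jjjjjjjjjjjjjjjjjjEEEEEEEEEEE

Reading off run lengths: 0 runs 1, 4, 7, 10; j runs 6, 9, 12, 15; E runs 3, 5, 7, 9 — each is linear in n (n = 1, 2, …).
At n = 5 the blocks have lengths 13, 18, 11.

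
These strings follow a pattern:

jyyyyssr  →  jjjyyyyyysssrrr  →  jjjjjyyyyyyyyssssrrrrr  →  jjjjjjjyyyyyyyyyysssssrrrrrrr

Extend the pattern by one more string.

jjjjjjjjjyyyyyyyyyyyyssssssrrrrrrrrr

The n-th term is 2n-1 j's then 2n+2 y's then n+1 s's then 2n-1 r's (n = 1, 2, …).
For the next term, n = 5, so the run lengths are 9, 12, 6, 9.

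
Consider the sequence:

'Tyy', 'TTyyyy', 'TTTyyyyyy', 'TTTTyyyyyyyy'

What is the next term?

Reading off run lengths: T runs 1, 2, 3, 4; y runs 2, 4, 6, 8 — each is linear in n (n = 1, 2, …).
For the next term, n = 5, so the run lengths are 5, 10.

TTTTTyyyyyyyyyy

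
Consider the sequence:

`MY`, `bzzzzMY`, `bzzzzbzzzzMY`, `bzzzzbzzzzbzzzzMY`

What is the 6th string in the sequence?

bzzzzbzzzzbzzzzbzzzzbzzzzMY

Each term is the previous one with bzzzz prepended.
From bzzzzbzzzzbzzzzMY, 2 further steps: bzzzzbzzzzbzzzzMY → bzzzzbzzzzbzzzzbzzzzMY → (answer).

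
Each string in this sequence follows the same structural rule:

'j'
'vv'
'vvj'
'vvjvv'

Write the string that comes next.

vvjvvvvj

Each term (from the third on) is the previous term followed by the one before it: term 3 = vv·j = vvj.
So term 5 is vvjvv·vvj.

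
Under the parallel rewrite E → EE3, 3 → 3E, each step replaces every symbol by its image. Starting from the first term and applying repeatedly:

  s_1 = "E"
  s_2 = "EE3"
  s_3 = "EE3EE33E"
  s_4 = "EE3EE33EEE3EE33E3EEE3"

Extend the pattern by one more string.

Replace each of the 21 characters of EE3EE33EEE3EE33E3EEE3 in place — EE3 EE3 3E EE3 EE3 3E 3E EE3 EE3 EE3 3E EE3 EE3 3E 3E EE3 3E EE3 EE3 EE3 3E — and concatenate.

EE3EE33EEE3EE33E3EEE3EE3EE33EEE3EE33E3EEE33EEE3EE3EE33E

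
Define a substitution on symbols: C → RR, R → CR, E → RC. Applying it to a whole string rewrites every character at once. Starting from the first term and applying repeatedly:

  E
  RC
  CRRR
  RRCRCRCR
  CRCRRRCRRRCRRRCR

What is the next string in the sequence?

RRCRRRCRCRCRRRCRCRCRRRCRCRCRRRCR

φ(CRCRRRCRRRCRRRCR) expands symbol-by-symbol to RR CR RR CR CR CR RR CR CR CR RR CR CR CR RR CR; joining the 16 pieces gives the next term.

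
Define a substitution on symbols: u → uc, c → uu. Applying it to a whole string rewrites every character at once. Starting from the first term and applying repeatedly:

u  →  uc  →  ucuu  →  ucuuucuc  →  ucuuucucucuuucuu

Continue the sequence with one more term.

ucuuucucucuuucuuucuuucucucuuucuc

φ(ucuuucucucuuucuu) expands symbol-by-symbol to uc uu uc uc uc uu uc uu uc uu uc uc uc uu uc uc; joining the 16 pieces gives the next term.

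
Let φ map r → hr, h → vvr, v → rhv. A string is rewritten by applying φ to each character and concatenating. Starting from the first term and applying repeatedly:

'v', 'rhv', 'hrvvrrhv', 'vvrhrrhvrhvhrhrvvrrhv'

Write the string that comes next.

Rewriting the 21 symbols of vvrhrrhvrhvhrhrvvrrhv one by one yields rhv rhv hr vvr hr hr vvr rhv hr vvr rhv vvr hr vvr hr rhv rhv hr hr vvr rhv; concatenated:

rhvrhvhrvvrhrhrvvrrhvhrvvrrhvvvrhrvvrhrrhvrhvhrhrvvrrhv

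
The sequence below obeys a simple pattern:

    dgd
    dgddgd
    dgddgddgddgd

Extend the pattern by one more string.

s(k+1) = s(k)·s(k) — each term doubles the last.
So the next term is two copies of dgddgddgddgd.

dgddgddgddgddgddgddgddgd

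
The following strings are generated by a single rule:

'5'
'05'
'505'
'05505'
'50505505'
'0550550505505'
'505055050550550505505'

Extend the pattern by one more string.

0550550505505505055050550550505505

From term 3 onward, concatenate the second-to-last term with the last: 5·05 = 505, 05·505 = 05505, …
So term 8 is 0550550505505·505055050550550505505.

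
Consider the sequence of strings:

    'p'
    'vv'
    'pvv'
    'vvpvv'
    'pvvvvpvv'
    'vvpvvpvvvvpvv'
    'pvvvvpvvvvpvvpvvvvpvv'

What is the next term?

From term 3 onward, concatenate the second-to-last term with the last: p·vv = pvv, vv·pvv = vvpvv, …
Continuing: vvpvvpvvvvpvv · pvvvvpvvvvpvvpvvvvpvv gives term 8.

vvpvvpvvvvpvvpvvvvpvvvvpvvpvvvvpvv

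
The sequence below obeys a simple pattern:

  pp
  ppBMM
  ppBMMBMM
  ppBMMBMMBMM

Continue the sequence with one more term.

The strings grow by a fixed suffix BMM each time.
One more step from ppBMMBMMBMM gives the answer.

ppBMMBMMBMMBMM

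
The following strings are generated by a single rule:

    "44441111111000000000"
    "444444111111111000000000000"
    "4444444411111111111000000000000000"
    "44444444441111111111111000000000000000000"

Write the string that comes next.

Each string has the form 4^{2n-2} 1^{2n+1} 0^{3n}, where the shown terms are n = 3, 4, 5, 6.
Setting n = 7 gives 12, 15, 21 characters in each block.

444444444444111111111111111000000000000000000000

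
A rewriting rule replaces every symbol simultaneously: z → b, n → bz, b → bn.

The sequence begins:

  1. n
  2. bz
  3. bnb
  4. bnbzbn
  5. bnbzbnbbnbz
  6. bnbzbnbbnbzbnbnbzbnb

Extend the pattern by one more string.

Rewriting the 20 symbols of bnbzbnbbnbzbnbnbzbnb one by one yields bn bz bn b bn bz bn bn bz bn b bn bz bn bz bn b bn bz bn; concatenated:

bnbzbnbbnbzbnbnbzbnbbnbzbnbzbnbbnbzbn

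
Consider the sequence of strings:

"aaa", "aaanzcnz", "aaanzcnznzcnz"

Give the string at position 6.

aaanzcnznzcnznzcnznzcnznzcnz

Every step adds nzcnz to the end: s(k+1) = s(k)·nzcnz.
From aaanzcnznzcnz, 3 further steps: aaanzcnznzcnz → aaanzcnznzcnznzcnz → aaanzcnznzcnznzcnznzcnz → (answer).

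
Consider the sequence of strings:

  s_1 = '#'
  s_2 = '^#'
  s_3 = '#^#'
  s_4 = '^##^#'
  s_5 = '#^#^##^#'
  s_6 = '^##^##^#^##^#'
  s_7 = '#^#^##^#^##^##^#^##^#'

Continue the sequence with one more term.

^##^##^#^##^##^#^##^#^##^##^#^##^#

Each term (from the third on) is the two preceding terms concatenated in order: term 3 = #·^# = #^#.
Continuing: ^##^##^#^##^# · #^#^##^#^##^##^#^##^# gives term 8.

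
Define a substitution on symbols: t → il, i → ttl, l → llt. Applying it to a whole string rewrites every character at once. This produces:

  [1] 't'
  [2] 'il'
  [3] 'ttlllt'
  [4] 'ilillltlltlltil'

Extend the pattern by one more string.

ttllltttllltlltlltillltlltillltlltilttlllt

φ(ilillltlltlltil) expands symbol-by-symbol to ttl llt ttl llt llt llt il llt llt il llt llt il ttl llt; joining the 15 pieces gives the next term.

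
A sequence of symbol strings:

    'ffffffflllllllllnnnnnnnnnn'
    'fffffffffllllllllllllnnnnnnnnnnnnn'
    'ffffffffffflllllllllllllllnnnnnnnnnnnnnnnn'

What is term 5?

Term n consists of 2n+1 f's, followed by 3n l's, followed by 3n+1 n's, where the shown terms are n = 3, 4, 5.
For term 5, n = 7, so the run lengths are 15, 21, 22.

ffffffffffffffflllllllllllllllllllllnnnnnnnnnnnnnnnnnnnnnn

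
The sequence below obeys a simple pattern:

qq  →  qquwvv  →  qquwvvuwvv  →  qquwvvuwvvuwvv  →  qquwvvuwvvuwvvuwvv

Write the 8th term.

qquwvvuwvvuwvvuwvvuwvvuwvvuwvv

Every step adds uwvv to the end: s(k+1) = s(k)·uwvv.
From qquwvvuwvvuwvvuwvv, 3 further steps: qquwvvuwvvuwvvuwvv → qquwvvuwvvuwvvuwvvuwvv → qquwvvuwvvuwvvuwvvuwvvuwvv → (answer).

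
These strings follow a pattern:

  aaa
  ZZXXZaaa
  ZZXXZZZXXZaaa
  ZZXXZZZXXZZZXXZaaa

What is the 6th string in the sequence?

The strings grow by a fixed prefix ZZXXZ each time.
From ZZXXZZZXXZZZXXZaaa, 2 further steps: ZZXXZZZXXZZZXXZaaa → ZZXXZZZXXZZZXXZZZXXZaaa → (answer).

ZZXXZZZXXZZZXXZZZXXZZZXXZaaa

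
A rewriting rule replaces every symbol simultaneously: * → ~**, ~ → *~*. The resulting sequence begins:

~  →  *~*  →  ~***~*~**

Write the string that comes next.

*~*~**~**~***~*~***~*~**~**

Apply φ to ~***~*~** symbol by symbol: ~→*~*, *→~**, *→~**, *→~**, ~→*~*, *→~**, ~→*~*, *→~**, *→~**; joined: *~* ~** ~** ~** *~* ~** *~* ~** ~**.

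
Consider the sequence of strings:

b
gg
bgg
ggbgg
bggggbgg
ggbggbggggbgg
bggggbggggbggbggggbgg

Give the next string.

Each term (from the third on) is the two preceding terms concatenated in order: term 3 = b·gg = bgg.
Continuing: ggbggbggggbgg · bggggbggggbggbggggbgg gives term 8.

ggbggbggggbggbggggbggggbggbggggbgg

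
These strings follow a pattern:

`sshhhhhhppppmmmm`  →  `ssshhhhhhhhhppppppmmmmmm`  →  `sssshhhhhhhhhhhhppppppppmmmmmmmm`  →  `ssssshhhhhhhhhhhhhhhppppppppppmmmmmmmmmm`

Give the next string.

The n-th term is n+1 s's then 3n+3 h's then 2n+2 p's then 2n+2 m's (n = 1, 2, …).
For the next term, n = 5, so the run lengths are 6, 18, 12, 12.

sssssshhhhhhhhhhhhhhhhhhppppppppppppmmmmmmmmmmmm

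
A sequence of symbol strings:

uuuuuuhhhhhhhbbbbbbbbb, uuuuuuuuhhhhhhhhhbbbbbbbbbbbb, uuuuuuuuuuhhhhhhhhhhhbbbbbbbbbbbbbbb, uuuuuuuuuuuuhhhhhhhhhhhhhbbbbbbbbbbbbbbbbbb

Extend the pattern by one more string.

uuuuuuuuuuuuuuhhhhhhhhhhhhhhhbbbbbbbbbbbbbbbbbbbbb

Reading off run lengths: u runs 6, 8, 10, 12; h runs 7, 9, 11, 13; b runs 9, 12, 15, 18 — each is linear in n, where the shown terms are n = 2, 3, 4, 5.
For the next term, n = 6, so the run lengths are 14, 15, 21.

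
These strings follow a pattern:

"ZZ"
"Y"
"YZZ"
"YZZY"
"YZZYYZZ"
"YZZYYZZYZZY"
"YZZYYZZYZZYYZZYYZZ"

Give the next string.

YZZYYZZYZZYYZZYYZZYZZYYZZYZZY

From term 3 onward, concatenate the last term with the second-to-last: Y·ZZ = YZZ, YZZ·Y = YZZY, …
So term 8 is YZZYYZZYZZYYZZYYZZ·YZZYYZZYZZY.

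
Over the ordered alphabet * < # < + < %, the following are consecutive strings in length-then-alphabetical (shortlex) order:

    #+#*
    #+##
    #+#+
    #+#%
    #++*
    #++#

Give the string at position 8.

Advancing 2 positions from #++# through #++# → #+++ reaches term 8.

#++%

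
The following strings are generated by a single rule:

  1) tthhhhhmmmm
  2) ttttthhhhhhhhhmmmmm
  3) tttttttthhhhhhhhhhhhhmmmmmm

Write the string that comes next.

The n-th term is 3n-1 t's then 4n+1 h's then n+3 m's (n = 1, 2, …).
At n = 4 the blocks have lengths 11, 17, 7.

ttttttttttthhhhhhhhhhhhhhhhhmmmmmmm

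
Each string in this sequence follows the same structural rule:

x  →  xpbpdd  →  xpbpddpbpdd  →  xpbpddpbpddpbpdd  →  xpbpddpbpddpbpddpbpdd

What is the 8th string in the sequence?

xpbpddpbpddpbpddpbpddpbpddpbpddpbpdd

The strings grow by a fixed suffix pbpdd each time.
From xpbpddpbpddpbpddpbpdd, 3 further steps: xpbpddpbpddpbpddpbpdd → xpbpddpbpddpbpddpbpddpbpdd → xpbpddpbpddpbpddpbpddpbpddpbpdd → (answer).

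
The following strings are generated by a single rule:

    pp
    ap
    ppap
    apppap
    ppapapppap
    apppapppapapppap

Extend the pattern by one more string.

This is a Fibonacci-style word recurrence s(k) = s(k−2)·s(k−1): e.g. pp·ap = ppap.
Continuing: ppapapppap · apppapppapapppap gives term 7.

ppapapppapapppapppapapppap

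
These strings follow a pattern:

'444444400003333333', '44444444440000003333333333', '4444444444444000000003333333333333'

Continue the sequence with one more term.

Each string has the form 4^{3n+1} 0^{2n} 3^{3n+1}, where the shown terms are n = 2, 3, 4.
At n = 5 the blocks have lengths 16, 10, 16.

444444444444444400000000003333333333333333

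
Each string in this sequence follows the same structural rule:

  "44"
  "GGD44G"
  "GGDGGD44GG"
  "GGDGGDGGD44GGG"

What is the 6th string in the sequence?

Every step adds GGD to the front and G to the end of the previous string.
From GGDGGDGGD44GGG, 2 further steps: GGDGGDGGD44GGG → GGDGGDGGDGGD44GGGG → (answer).

GGDGGDGGDGGDGGD44GGGGG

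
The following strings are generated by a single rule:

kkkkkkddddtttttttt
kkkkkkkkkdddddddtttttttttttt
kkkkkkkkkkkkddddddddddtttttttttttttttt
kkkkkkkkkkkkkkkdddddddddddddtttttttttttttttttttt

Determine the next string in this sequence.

The n-th term is 3n k's then 3n-2 d's then 4n t's, where the shown terms are n = 2, 3, 4, 5.
Setting n = 6 gives 18, 16, 24 characters in each block.

kkkkkkkkkkkkkkkkkkddddddddddddddddtttttttttttttttttttttttt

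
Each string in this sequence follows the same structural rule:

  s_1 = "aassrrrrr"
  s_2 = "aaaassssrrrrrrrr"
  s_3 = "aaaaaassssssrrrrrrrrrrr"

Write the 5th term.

Term n consists of 2n a's, followed by 2n s's, followed by 3n+2 r's (n = 1, 2, …).
For term 5, n = 5, so the run lengths are 10, 10, 17.

aaaaaaaaaassssssssssrrrrrrrrrrrrrrrrr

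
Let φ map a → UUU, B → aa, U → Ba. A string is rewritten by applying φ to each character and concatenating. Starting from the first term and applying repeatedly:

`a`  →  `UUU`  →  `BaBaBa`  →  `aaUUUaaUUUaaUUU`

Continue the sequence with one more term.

Rewriting the 15 symbols of aaUUUaaUUUaaUUU one by one yields UUU UUU Ba Ba Ba UUU UUU Ba Ba Ba UUU UUU Ba Ba Ba; concatenated:

UUUUUUBaBaBaUUUUUUBaBaBaUUUUUUBaBaBa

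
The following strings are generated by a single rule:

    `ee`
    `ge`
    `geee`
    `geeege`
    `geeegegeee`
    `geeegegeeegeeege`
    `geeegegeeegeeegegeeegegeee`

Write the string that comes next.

geeegegeeegeeegegeeegegeeegeeegegeeegeeege

Each term (from the third on) is the previous term followed by the one before it: term 3 = ge·ee = geee.
The next term joins geeegegeeegeeegegeeegegeee and geeegegeeegeeege.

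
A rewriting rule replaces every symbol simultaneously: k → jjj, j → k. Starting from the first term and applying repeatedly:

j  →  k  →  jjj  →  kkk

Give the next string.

jjjjjjjjj

Rewriting each symbol of kkk: k→jjj, k→jjj, k→jjj, which concatenates to jjj jjj jjj.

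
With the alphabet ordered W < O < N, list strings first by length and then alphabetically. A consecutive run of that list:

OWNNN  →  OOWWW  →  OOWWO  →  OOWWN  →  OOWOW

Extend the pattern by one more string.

OOWOO

Find the rightmost character of OOWOW below N, bump it to the next letter, and reset everything to its right to W.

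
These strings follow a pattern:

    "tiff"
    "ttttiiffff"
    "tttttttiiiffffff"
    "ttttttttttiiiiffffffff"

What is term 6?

ttttttttttttttttiiiiiiffffffffffff

Each string has the form t^{3n-2} i^{n} f^{2n} (n = 1, 2, …).
For term 6, n = 6, so the run lengths are 16, 6, 12.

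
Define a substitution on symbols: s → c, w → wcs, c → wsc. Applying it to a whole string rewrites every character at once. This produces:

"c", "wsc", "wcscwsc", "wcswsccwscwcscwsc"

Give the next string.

wcswsccwcscwscwscwcscwscwcswsccwscwcscwsc

Replace each of the 17 characters of wcswsccwscwcscwsc in place — wcs wsc c wcs c wsc wsc wcs c wsc wcs wsc c wsc wcs c wsc — and concatenate.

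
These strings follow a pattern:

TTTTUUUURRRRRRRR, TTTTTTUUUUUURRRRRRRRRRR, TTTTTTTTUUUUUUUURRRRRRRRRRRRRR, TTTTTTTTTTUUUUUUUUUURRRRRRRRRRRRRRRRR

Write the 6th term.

Reading off run lengths: T runs 4, 6, 8, 10; U runs 4, 6, 8, 10; R runs 8, 11, 14, 17 — each is linear in n, where the shown terms are n = 2, 3, 4, 5.
At n = 7 the blocks have lengths 14, 14, 23.

TTTTTTTTTTTTTTUUUUUUUUUUUUUURRRRRRRRRRRRRRRRRRRRRRR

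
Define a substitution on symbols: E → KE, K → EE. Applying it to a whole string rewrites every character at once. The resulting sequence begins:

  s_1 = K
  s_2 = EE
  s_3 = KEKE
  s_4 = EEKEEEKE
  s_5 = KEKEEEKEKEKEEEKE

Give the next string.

EEKEEEKEKEKEEEKEEEKEEEKEKEKEEEKE

φ(KEKEEEKEKEKEEEKE) expands symbol-by-symbol to EE KE EE KE KE KE EE KE EE KE EE KE KE KE EE KE; joining the 16 pieces gives the next term.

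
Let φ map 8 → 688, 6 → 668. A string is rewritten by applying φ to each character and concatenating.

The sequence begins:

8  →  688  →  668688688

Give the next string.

668668688668688688668688688

Rewriting each symbol of 668688688: 6→668, 6→668, 8→688, 6→668, 8→688, 8→688, 6→668, 8→688, 8→688, which concatenates to 668 668 688 668 688 688 668 688 688.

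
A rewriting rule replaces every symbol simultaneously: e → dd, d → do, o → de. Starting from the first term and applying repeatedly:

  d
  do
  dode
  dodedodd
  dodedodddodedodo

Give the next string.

Rewriting the 16 symbols of dodedodddodedodo one by one yields do de do dd do de do do do de do dd do de do de; concatenated:

dodedodddodedodododedodddodedode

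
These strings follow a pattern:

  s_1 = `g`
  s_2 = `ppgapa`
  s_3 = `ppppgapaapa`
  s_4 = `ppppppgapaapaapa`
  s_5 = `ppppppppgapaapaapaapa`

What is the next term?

Every step adds pp to the front and apa to the end of the previous string.
Applying this once more to ppppppppgapaapaapaapa:

ppppppppppgapaapaapaapaapa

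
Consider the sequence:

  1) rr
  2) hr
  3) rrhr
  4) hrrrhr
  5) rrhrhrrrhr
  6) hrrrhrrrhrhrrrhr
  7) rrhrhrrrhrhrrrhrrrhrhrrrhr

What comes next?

From term 3 onward, concatenate the second-to-last term with the last: rr·hr = rrhr, hr·rrhr = hrrrhr, …
So term 8 is hrrrhrrrhrhrrrhr·rrhrhrrrhrhrrrhrrrhrhrrrhr.

hrrrhrrrhrhrrrhrrrhrhrrrhrhrrrhrrrhrhrrrhr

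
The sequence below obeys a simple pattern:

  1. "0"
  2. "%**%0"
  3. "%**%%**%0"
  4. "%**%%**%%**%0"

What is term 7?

Each term is the previous one with %**% prepended.
From %**%%**%%**%0, 3 further steps: %**%%**%%**%0 → %**%%**%%**%%**%0 → %**%%**%%**%%**%%**%0 → (answer).

%**%%**%%**%%**%%**%%**%0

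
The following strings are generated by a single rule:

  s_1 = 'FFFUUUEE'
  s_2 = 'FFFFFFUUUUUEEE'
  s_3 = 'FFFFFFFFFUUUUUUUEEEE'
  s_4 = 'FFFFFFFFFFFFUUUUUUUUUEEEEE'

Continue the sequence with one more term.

FFFFFFFFFFFFFFFUUUUUUUUUUUEEEEEE

Reading off run lengths: F runs 3, 6, 9, 12; U runs 3, 5, 7, 9; E runs 2, 3, 4, 5 — each is linear in n (n = 1, 2, …).
For the next term, n = 5, so the run lengths are 15, 11, 6.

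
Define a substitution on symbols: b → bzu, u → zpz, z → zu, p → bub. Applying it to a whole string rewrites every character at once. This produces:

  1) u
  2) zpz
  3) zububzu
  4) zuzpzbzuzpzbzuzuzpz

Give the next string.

zuzpzzububzubzuzuzpzzububzubzuzuzpzzuzpzzububzu

φ(zuzpzbzuzpzbzuzuzpz) expands symbol-by-symbol to zu zpz zu bub zu bzu zu zpz zu bub zu bzu zu zpz zu zpz zu bub zu; joining the 19 pieces gives the next term.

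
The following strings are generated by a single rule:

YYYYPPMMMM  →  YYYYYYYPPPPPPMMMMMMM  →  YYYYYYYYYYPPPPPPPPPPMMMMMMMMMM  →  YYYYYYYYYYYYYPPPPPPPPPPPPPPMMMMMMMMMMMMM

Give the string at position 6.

Each string has the form Y^{3n+1} P^{4n-2} M^{3n+1} (n = 1, 2, …).
At n = 6 the blocks have lengths 19, 22, 19.

YYYYYYYYYYYYYYYYYYYPPPPPPPPPPPPPPPPPPPPPPMMMMMMMMMMMMMMMMMMM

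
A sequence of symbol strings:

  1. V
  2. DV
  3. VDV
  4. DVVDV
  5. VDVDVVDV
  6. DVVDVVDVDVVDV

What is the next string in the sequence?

VDVDVVDVDVVDVVDVDVVDV

This is a Fibonacci-style word recurrence s(k) = s(k−2)·s(k−1): e.g. V·DV = VDV.
So term 7 is VDVDVVDV·DVVDVVDVDVVDV.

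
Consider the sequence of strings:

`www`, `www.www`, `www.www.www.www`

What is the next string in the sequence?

www.www.www.www.www.www.www.www

s(k+1) = s(k)·.·s(k) — each term doubles the last with '.' between the halves.
One more doubling of www.www.www.www gives the answer.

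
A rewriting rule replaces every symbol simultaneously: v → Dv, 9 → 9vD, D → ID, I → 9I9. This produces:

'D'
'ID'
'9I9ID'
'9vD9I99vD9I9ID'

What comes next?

9vDDvID9vD9I99vD9vDDvID9vD9I99vD9I9ID

Replace each of the 14 characters of 9vD9I99vD9I9ID in place — 9vD Dv ID 9vD 9I9 9vD 9vD Dv ID 9vD 9I9 9vD 9I9 ID — and concatenate.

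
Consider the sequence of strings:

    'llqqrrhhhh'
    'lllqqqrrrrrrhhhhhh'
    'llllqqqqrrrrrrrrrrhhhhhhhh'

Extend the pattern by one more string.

Each string has the form l^{n+1} q^{n+1} r^{4n-2} h^{2n+2} (n = 1, 2, …).
At n = 4 the blocks have lengths 5, 5, 14, 10.

lllllqqqqqrrrrrrrrrrrrrrhhhhhhhhhh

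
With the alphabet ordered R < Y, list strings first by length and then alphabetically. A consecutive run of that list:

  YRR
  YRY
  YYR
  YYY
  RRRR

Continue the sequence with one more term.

Find the rightmost character of RRRR below Y, bump it to the next letter, and reset everything to its right to R.

RRRY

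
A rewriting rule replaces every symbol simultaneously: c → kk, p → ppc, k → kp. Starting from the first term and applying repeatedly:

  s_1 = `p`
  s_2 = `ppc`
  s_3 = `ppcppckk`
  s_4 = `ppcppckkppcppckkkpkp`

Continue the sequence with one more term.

φ(ppcppckkppcppckkkpkp) expands symbol-by-symbol to ppc ppc kk ppc ppc kk kp kp ppc ppc kk ppc ppc kk kp kp kp ppc kp ppc; joining the 20 pieces gives the next term.

ppcppckkppcppckkkpkpppcppckkppcppckkkpkpkpppckpppc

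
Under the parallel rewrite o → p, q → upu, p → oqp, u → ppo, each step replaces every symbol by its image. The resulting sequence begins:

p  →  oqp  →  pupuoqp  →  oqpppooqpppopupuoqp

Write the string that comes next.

Rewriting the 19 symbols of oqpppooqpppopupuoqp one by one yields p upu oqp oqp oqp p p upu oqp oqp oqp p oqp ppo oqp ppo p upu oqp; concatenated:

pupuoqpoqpoqpppupuoqpoqpoqppoqpppooqpppopupuoqp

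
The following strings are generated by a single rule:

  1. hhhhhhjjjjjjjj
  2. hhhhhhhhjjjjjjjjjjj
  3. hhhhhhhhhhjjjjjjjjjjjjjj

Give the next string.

hhhhhhhhhhhhjjjjjjjjjjjjjjjjj

Each string has the form h^{2n} j^{3n-1}, where the shown terms are n = 3, 4, 5.
At n = 6 the blocks have lengths 12, 17.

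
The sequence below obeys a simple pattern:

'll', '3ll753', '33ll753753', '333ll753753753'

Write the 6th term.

Each term wraps the previous one in 3 on the left and 753 on the right.
From 333ll753753753, 2 further steps: 333ll753753753 → 3333ll753753753753 → (answer).

33333ll753753753753753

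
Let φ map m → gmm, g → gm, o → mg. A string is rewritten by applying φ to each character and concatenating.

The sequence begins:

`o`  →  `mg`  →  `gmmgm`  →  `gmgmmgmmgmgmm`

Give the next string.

Replace each of the 13 characters of gmgmmgmmgmgmm in place — gm gmm gm gmm gmm gm gmm gmm gm gmm gm gmm gmm — and concatenate.

gmgmmgmgmmgmmgmgmmgmmgmgmmgmgmmgmm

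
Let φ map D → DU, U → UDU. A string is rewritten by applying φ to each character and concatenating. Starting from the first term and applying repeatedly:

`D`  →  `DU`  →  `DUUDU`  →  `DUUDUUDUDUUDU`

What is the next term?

Replace each of the 13 characters of DUUDUUDUDUUDU in place — DU UDU UDU DU UDU UDU DU UDU DU UDU UDU DU UDU — and concatenate.

DUUDUUDUDUUDUUDUDUUDUDUUDUUDUDUUDU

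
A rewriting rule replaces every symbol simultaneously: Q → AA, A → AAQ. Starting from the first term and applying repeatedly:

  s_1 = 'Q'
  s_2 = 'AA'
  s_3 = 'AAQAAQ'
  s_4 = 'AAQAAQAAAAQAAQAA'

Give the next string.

AAQAAQAAAAQAAQAAAAQAAQAAQAAQAAAAQAAQAAAAQAAQ

φ(AAQAAQAAAAQAAQAA) expands symbol-by-symbol to AAQ AAQ AA AAQ AAQ AA AAQ AAQ AAQ AAQ AA AAQ AAQ AA AAQ AAQ; joining the 16 pieces gives the next term.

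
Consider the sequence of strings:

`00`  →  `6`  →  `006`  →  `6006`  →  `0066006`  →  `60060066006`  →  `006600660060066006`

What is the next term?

60060066006006600660060066006

This is a Fibonacci-style word recurrence s(k) = s(k−2)·s(k−1): e.g. 00·6 = 006.
The next term joins 60060066006 and 006600660060066006.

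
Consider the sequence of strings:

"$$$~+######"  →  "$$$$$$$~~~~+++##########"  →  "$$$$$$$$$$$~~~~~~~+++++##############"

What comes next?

$$$$$$$$$$$$$$$~~~~~~~~~~+++++++##################

The n-th term is 4n-1 $'s then 3n-2 ~'s then 2n-1 +'s then 4n+2 #'s (n = 1, 2, …).
At n = 4 the blocks have lengths 15, 10, 7, 18.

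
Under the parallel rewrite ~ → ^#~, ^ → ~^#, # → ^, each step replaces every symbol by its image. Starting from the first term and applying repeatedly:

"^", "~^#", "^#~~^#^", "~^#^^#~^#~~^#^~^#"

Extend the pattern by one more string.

^#~~^#^~^#~^#^^#~~^#^^#~^#~~^#^~^#^#~~^#^

Applying the rule to each of the 17 symbols of ~^#^^#~^#~~^#^~^# gives the pieces ^#~ ~^# ^ ~^# ~^# ^ ^#~ ~^# ^ ^#~ ^#~ ~^# ^ ~^# ^#~ ~^# ^, which concatenate to the answer.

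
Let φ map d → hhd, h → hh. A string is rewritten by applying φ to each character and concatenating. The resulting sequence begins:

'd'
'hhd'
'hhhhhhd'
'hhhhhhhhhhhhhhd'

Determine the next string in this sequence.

hhhhhhhhhhhhhhhhhhhhhhhhhhhhhhd

φ(hhhhhhhhhhhhhhd) expands symbol-by-symbol to hh hh hh hh hh hh hh hh hh hh hh hh hh hh hhd; joining the 15 pieces gives the next term.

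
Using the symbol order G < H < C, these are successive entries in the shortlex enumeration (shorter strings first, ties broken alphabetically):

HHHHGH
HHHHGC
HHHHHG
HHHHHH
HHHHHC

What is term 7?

HHHHCH

Advancing 2 positions from HHHHHC through HHHHHC → HHHHCG reaches term 7.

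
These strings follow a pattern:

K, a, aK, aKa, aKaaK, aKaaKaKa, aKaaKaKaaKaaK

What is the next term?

aKaaKaKaaKaaKaKaaKaKa

This is a Fibonacci-style word recurrence s(k) = s(k−1)·s(k−2): e.g. a·K = aK.
The next term joins aKaaKaKaaKaaK and aKaaKaKa.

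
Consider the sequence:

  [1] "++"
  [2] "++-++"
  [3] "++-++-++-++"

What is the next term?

Every step duplicates the string with '-' between the halves.
One more doubling of ++-++-++-++ gives the answer.

++-++-++-++-++-++-++-++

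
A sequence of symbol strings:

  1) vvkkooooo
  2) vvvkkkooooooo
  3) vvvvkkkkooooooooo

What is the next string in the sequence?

vvvvvkkkkkooooooooooo

The n-th term is n v's then n k's then 2n+1 o's, where the shown terms are n = 2, 3, 4.
At n = 5 the blocks have lengths 5, 5, 11.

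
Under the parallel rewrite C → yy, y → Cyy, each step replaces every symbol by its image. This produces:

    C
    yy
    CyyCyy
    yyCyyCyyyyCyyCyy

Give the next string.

Replace each of the 16 characters of yyCyyCyyyyCyyCyy in place — Cyy Cyy yy Cyy Cyy yy Cyy Cyy Cyy Cyy yy Cyy Cyy yy Cyy Cyy — and concatenate.

CyyCyyyyCyyCyyyyCyyCyyCyyCyyyyCyyCyyyyCyyCyy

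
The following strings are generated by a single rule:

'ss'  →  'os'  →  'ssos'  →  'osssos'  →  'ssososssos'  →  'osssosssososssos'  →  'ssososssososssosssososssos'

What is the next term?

Each term (from the third on) is the two preceding terms concatenated in order: term 3 = ss·os = ssos.
The next term joins osssosssososssos and ssososssososssosssososssos.

osssosssososssosssososssososssosssososssos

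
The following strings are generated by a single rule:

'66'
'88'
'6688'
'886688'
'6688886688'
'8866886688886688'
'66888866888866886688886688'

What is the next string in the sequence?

Each term (from the third on) is the two preceding terms concatenated in order: term 3 = 66·88 = 6688.
Continuing: 8866886688886688 · 66888866888866886688886688 gives term 8.

886688668888668866888866888866886688886688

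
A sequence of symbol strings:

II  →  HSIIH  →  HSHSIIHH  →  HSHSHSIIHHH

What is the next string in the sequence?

s(k+1) = HS·s(k)·H, so each term gains HS as a prefix and H as a suffix.
Applying this once more to HSHSHSIIHHH:

HSHSHSHSIIHHHH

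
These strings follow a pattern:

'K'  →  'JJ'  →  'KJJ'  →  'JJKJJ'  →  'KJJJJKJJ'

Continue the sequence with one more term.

From term 3 onward, concatenate the second-to-last term with the last: K·JJ = KJJ, JJ·KJJ = JJKJJ, …
The next term joins JJKJJ and KJJJJKJJ.

JJKJJKJJJJKJJ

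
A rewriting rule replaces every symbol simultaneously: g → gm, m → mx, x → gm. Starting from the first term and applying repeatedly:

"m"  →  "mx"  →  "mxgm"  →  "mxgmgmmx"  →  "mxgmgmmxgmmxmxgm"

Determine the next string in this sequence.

mxgmgmmxgmmxmxgmgmmxmxgmmxgmgmmx

Replace each of the 16 characters of mxgmgmmxgmmxmxgm in place — mx gm gm mx gm mx mx gm gm mx mx gm mx gm gm mx — and concatenate.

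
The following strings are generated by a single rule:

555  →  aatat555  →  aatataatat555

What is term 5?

aatataatataatataatat555

Each term is the previous one with aatat prepended.
From aatataatat555, 2 further steps: aatataatat555 → aatataatataatat555 → (answer).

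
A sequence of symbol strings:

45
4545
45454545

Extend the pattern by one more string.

4545454545454545

Every step duplicates the string.
So the next term is two copies of 45454545.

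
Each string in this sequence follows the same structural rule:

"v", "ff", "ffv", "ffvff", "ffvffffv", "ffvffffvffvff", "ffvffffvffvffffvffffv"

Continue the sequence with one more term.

ffvffffvffvffffvffffvffvffffvffvff

From term 3 onward, concatenate the last term with the second-to-last: ff·v = ffv, ffv·ff = ffvff, …
Continuing: ffvffffvffvffffvffffv · ffvffffvffvff gives term 8.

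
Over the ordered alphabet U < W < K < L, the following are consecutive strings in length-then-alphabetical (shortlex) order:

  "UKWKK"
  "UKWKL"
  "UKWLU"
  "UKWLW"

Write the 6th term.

Advancing 2 positions from UKWLW through UKWLW → UKWLK reaches term 6.

UKWLL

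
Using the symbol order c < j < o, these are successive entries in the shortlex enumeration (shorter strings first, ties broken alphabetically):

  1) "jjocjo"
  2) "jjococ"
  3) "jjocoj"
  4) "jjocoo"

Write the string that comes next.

jjojcc

Find the rightmost character of jjocoo below o, bump it to the next letter, and reset everything to its right to c.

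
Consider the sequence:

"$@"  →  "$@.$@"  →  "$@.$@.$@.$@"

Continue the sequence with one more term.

s(k+1) = s(k)·.·s(k) — each term doubles the last with '.' between the halves.
One more doubling of $@.$@.$@.$@ gives the answer.

$@.$@.$@.$@.$@.$@.$@.$@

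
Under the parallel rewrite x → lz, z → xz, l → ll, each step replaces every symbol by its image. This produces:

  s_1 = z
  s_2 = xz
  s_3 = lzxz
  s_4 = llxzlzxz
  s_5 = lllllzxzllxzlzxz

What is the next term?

llllllllllxzlzxzlllllzxzllxzlzxz

Applying the rule to each of the 16 symbols of lllllzxzllxzlzxz gives the pieces ll ll ll ll ll xz lz xz ll ll lz xz ll xz lz xz, which concatenate to the answer.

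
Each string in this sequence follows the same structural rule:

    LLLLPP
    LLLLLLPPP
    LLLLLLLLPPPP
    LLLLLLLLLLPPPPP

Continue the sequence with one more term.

Term n consists of 2n L's, followed by n P's, where the shown terms are n = 2, 3, 4, 5.
Setting n = 6 gives 12, 6 characters in each block.

LLLLLLLLLLLLPPPPPP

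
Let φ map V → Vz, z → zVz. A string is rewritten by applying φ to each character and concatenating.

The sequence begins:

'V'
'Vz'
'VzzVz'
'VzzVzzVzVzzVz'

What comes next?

Replace each of the 13 characters of VzzVzzVzVzzVz in place — Vz zVz zVz Vz zVz zVz Vz zVz Vz zVz zVz Vz zVz — and concatenate.

VzzVzzVzVzzVzzVzVzzVzVzzVzzVzVzzVz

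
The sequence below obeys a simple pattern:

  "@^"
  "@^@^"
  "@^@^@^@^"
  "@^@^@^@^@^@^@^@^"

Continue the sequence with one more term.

@^@^@^@^@^@^@^@^@^@^@^@^@^@^@^@^

Every step duplicates the string.
So the next term is two copies of @^@^@^@^@^@^@^@^.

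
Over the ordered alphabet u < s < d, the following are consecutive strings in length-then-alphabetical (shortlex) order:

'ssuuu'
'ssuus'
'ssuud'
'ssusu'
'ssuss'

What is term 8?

ssuds

Stepping forward 3 times from ssuss: ssuss → ssusd → ssudu, then the target.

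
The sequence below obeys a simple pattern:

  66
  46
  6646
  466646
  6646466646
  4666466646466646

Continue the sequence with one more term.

66464666464666466646466646

Each term (from the third on) is the two preceding terms concatenated in order: term 3 = 66·46 = 6646.
The next term joins 6646466646 and 4666466646466646.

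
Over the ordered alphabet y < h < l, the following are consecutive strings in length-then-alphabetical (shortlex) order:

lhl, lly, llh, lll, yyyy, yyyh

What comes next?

Treat yyyh as a base-3 numeral over the given alphabet and add one, carrying through any trailing l's.

yyyl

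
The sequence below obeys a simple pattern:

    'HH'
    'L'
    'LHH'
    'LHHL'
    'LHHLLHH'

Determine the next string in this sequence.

This is a Fibonacci-style word recurrence s(k) = s(k−1)·s(k−2): e.g. L·HH = LHH.
So term 6 is LHHLLHH·LHHL.

LHHLLHHLHHL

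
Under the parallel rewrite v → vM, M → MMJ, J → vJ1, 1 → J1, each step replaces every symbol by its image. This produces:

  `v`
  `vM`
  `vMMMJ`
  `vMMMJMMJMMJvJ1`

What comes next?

Rewriting the 14 symbols of vMMMJMMJMMJvJ1 one by one yields vM MMJ MMJ MMJ vJ1 MMJ MMJ vJ1 MMJ MMJ vJ1 vM vJ1 J1; concatenated:

vMMMJMMJMMJvJ1MMJMMJvJ1MMJMMJvJ1vMvJ1J1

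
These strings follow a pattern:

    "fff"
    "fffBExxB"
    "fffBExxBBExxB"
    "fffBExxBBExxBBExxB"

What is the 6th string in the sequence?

Each term is the previous one with BExxB appended.
From fffBExxBBExxBBExxB, 2 further steps: fffBExxBBExxBBExxB → fffBExxBBExxBBExxBBExxB → (answer).

fffBExxBBExxBBExxBBExxBBExxB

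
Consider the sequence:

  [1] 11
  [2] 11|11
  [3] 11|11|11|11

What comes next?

Every step duplicates the string with '|' between the halves.
So the next term is two copies of 11|11|11|11 with '|' between the halves.

11|11|11|11|11|11|11|11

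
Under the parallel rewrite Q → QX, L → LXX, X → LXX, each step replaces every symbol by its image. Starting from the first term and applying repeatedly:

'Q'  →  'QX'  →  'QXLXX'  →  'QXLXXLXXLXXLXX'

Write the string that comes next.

Applying the rule to each of the 14 symbols of QXLXXLXXLXXLXX gives the pieces QX LXX LXX LXX LXX LXX LXX LXX LXX LXX LXX LXX LXX LXX, which concatenate to the answer.

QXLXXLXXLXXLXXLXXLXXLXXLXXLXXLXXLXXLXXLXX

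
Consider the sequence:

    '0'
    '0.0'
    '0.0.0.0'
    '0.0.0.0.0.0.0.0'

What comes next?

0.0.0.0.0.0.0.0.0.0.0.0.0.0.0.0

s(k+1) = s(k)·.·s(k) — each term doubles the last with '.' between the halves.
So the next term is two copies of 0.0.0.0.0.0.0.0 with '.' between the halves.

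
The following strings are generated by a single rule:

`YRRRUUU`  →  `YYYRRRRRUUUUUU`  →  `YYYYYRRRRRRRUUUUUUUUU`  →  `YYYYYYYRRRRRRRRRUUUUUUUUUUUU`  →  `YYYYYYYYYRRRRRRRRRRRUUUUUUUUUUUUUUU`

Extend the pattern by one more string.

Reading off run lengths: Y runs 1, 3, 5, 7, 9; R runs 3, 5, 7, 9, 11; U runs 3, 6, 9, 12, 15 — each is linear in n (n = 1, 2, …).
At n = 6 the blocks have lengths 11, 13, 18.

YYYYYYYYYYYRRRRRRRRRRRRRUUUUUUUUUUUUUUUUUU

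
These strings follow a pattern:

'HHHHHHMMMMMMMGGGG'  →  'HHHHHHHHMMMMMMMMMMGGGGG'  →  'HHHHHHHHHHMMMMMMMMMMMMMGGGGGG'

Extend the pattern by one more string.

Term n consists of 2n H's, followed by 3n-2 M's, followed by n+1 G's, where the shown terms are n = 3, 4, 5.
For the next term, n = 6, so the run lengths are 12, 16, 7.

HHHHHHHHHHHHMMMMMMMMMMMMMMMMGGGGGGG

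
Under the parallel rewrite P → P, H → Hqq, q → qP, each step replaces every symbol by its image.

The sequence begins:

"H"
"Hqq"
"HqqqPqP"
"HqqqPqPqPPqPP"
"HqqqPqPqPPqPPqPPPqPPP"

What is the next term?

Rewriting the 21 symbols of HqqqPqPqPPqPPqPPPqPPP one by one yields Hqq qP qP qP P qP P qP P P qP P P qP P P P qP P P P; concatenated:

HqqqPqPqPPqPPqPPPqPPPqPPPPqPPPP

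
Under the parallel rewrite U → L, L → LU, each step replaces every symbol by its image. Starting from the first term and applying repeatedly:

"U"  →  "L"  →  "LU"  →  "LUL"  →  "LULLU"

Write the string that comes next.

LULLULUL

Apply φ to LULLU symbol by symbol: L→LU, U→L, L→LU, L→LU, U→L; joined: LU L LU LU L.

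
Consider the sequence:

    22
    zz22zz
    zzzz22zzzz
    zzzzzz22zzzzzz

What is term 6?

s(k+1) = zz·s(k)·zz, so each term gains zz as a prefix and zz as a suffix.
From zzzzzz22zzzzzz, 2 further steps: zzzzzz22zzzzzz → zzzzzzzz22zzzzzzzz → (answer).

zzzzzzzzzz22zzzzzzzzzz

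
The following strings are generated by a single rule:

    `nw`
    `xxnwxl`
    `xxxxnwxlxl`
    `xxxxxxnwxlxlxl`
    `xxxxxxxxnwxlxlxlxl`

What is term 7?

s(k+1) = xx·s(k)·xl, so each term gains xx as a prefix and xl as a suffix.
From xxxxxxxxnwxlxlxlxl, 2 further steps: xxxxxxxxnwxlxlxlxl → xxxxxxxxxxnwxlxlxlxlxl → (answer).

xxxxxxxxxxxxnwxlxlxlxlxlxl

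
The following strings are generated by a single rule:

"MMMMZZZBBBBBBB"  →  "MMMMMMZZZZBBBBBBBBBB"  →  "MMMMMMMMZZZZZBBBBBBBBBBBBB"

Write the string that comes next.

Each string has the form M^{2n} Z^{n+1} B^{3n+1}, where the shown terms are n = 2, 3, 4.
At n = 5 the blocks have lengths 10, 6, 16.

MMMMMMMMMMZZZZZZBBBBBBBBBBBBBBBB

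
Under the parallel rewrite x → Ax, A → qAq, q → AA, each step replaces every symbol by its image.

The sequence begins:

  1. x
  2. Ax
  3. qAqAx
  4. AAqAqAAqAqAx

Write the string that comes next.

Apply φ to AAqAqAAqAqAx symbol by symbol: A→qAq, A→qAq, q→AA, A→qAq, q→AA, A→qAq, A→qAq, q→AA, A→qAq, q→AA, A→qAq, x→Ax; joined: qAq qAq AA qAq AA qAq qAq AA qAq AA qAq Ax.

qAqqAqAAqAqAAqAqqAqAAqAqAAqAqAx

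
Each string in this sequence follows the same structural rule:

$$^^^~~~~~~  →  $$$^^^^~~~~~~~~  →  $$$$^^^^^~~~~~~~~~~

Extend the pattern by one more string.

$$$$$^^^^^^~~~~~~~~~~~~

Reading off run lengths: $ runs 2, 3, 4; ^ runs 3, 4, 5; ~ runs 6, 8, 10 — each is linear in n, where the shown terms are n = 3, 4, 5.
Setting n = 6 gives 5, 6, 12 characters in each block.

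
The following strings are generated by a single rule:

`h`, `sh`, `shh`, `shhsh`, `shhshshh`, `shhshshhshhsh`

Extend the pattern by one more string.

shhshshhshhshshhshshh

This is a Fibonacci-style word recurrence s(k) = s(k−1)·s(k−2): e.g. sh·h = shh.
Continuing: shhshshhshhsh · shhshshh gives term 7.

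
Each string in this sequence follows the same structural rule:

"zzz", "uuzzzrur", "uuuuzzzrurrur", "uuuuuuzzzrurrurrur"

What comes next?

Every step adds uu to the front and rur to the end of the previous string.
One more step from uuuuuuzzzrurrurrur gives the answer.

uuuuuuuuzzzrurrurrurrur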